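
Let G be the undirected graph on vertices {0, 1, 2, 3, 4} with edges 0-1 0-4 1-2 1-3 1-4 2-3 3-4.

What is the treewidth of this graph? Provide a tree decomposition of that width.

The largest bag has 3 vertices, giving width 2; this decomposition certifies tw(G) ≤ 2. On the other hand G contains the 3-clique {0, 1, 4}. A clique must lie in a single bag of any decomposition, so no decomposition can have width below 2. Hence tw(G) = 2 exactly.

Treewidth 2.
Bags: B1 = {1, 3, 4}  B2 = {0, 1, 4}  B3 = {1, 2, 3}
Tree: B1–B2, B1–B3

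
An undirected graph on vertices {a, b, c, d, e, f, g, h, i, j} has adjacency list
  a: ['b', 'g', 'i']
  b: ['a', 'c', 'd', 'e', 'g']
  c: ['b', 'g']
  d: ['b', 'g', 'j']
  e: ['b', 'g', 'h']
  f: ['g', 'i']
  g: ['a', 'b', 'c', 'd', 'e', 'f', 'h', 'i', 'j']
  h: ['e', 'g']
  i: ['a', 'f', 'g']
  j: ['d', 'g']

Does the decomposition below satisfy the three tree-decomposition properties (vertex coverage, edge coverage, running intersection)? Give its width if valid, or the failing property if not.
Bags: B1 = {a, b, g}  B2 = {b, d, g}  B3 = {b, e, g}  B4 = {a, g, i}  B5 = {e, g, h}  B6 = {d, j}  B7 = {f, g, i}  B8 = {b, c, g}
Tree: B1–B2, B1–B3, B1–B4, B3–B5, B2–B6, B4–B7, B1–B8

A tree decomposition must satisfy three properties: every vertex lies in some bag; for every edge, both endpoints lie together in some bag; and for every vertex, the bags containing it form a connected subtree. Here edge (g,j) lies in no bag, so the decomposition is invalid.

No — edge (g,j) lies in no bag.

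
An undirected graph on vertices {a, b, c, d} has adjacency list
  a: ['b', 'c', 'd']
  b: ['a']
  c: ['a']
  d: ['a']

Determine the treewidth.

A width-1 tree decomposition is:
Bags: B1 = {a, d}  B2 = {a, c}  B3 = {a, b}
Tree: B1–B2, B2–B3
Every bag has size at most 2, so the width is 2 − 1 = 1 and tw(G) ≤ 1. Any graph with an edge has treewidth ≥ 1, and G has the edge d–a. Hence tw(G) = 1 exactly.

1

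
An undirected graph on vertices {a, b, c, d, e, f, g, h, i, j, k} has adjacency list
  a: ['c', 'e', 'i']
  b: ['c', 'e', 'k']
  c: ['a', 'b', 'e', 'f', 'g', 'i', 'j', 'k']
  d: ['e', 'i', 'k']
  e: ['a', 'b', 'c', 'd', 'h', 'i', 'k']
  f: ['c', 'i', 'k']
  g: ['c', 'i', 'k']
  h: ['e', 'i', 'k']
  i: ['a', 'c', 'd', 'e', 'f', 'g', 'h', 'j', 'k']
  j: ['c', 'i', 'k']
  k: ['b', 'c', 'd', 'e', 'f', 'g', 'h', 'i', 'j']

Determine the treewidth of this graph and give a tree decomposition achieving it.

Every bag has size at most 4, so the width is 4 − 1 = 3 and tw(G) ≤ 3. Conversely, {a, c, e, i} is a clique of size 4, and the vertices of any clique must share a bag in every tree decomposition; so some bag has ≥ 4 vertices and tw(G) ≥ 3. Combining the bounds, tw(G) = 3.

Treewidth 3.
One optimal decomposition is:
Bags: B1 = {c, e, i, k}  B2 = {a, c, e, i}  B3 = {b, c, e, k}  B4 = {c, f, i, k}  B5 = {c, i, j, k}  B6 = {c, g, i, k}  B7 = {e, h, i, k}  B8 = {d, e, i, k}
Tree: B1–B2, B1–B3, B1–B4, B1–B5, B4–B6, B1–B7, B1–B8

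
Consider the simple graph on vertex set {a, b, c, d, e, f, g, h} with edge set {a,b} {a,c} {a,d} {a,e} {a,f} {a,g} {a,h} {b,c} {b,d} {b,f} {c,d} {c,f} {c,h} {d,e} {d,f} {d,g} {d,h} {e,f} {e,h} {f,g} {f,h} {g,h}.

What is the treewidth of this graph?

A width-4 tree decomposition is:
Bags: B1 = {a, d, f, g, h}  B2 = {a, c, d, f, h}  B3 = {a, b, c, d, f}  B4 = {a, d, e, f, h}
Tree: B1–B2, B2–B3, B1–B4
Each bag holds 5 vertices, so the decomposition has width 4, which upper-bounds the treewidth. For the lower bound, the 5 vertices {a, d, f, g, h} are pairwise adjacent, and any tree decomposition puts a clique entirely inside one bag — forcing width ≥ 4. The upper and lower bounds meet at 4, so that is the treewidth.

4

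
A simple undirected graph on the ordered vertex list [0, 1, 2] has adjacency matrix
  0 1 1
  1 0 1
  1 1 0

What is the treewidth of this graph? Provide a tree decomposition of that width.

Treewidth 2.
Bags: B1 = {0, 1, 2}
Tree: (single bag)

With just one bag of size 3, the width is 3 − 1 = 2, so tw(G) ≤ 2. Conversely, {0, 1, 2} is a clique of size 3, and the vertices of any clique must share a bag in every tree decomposition; so some bag has ≥ 3 vertices and tw(G) ≥ 2. Combining the bounds, tw(G) = 2.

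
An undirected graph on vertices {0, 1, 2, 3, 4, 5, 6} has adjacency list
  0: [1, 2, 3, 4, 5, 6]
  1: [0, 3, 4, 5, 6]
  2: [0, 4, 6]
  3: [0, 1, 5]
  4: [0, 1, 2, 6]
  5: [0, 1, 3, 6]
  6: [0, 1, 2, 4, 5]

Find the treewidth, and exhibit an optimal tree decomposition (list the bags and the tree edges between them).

Treewidth 3.
One such decomposition:
Bags: B1 = {0, 1, 4, 6}  B2 = {0, 1, 5, 6}  B3 = {0, 1, 3, 5}  B4 = {0, 2, 4, 6}
Tree: B1–B2, B2–B3, B1–B4

Each bag holds 4 vertices, so the decomposition has width 3, which upper-bounds the treewidth. For the lower bound, the 4 vertices {0, 1, 4, 6} are pairwise adjacent, and any tree decomposition puts a clique entirely inside one bag — forcing width ≥ 3. Hence tw(G) = 3 exactly.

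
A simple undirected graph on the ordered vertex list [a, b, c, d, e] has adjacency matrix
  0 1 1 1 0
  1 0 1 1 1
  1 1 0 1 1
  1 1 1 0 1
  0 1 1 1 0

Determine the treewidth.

A width-3 tree decomposition is:
Bags: B1 = {a, b, c, d}  B2 = {b, c, d, e}
Tree: B1–B2
The largest bag has 4 vertices, giving width 3; this decomposition certifies tw(G) ≤ 3. On the other hand G contains the 4-clique {b, c, d, e}. A clique must lie in a single bag of any decomposition, so no decomposition can have width below 3. Combining the bounds, tw(G) = 3.

3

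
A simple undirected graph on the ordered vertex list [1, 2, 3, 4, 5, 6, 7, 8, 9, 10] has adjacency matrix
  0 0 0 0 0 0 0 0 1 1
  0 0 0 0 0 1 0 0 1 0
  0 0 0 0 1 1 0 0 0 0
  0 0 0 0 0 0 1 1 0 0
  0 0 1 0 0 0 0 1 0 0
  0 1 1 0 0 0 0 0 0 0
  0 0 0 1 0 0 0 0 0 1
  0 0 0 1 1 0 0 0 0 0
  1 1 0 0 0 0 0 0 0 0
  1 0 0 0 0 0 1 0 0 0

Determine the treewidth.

2

A width-2 tree decomposition is:
Bags: B1 = {1, 7, 10}  B2 = {1, 7, 9}  B3 = {2, 7, 9}  B4 = {2, 6, 7}  B5 = {3, 6, 7}  B6 = {3, 5, 7}  B7 = {5, 7, 8}  B8 = {4, 7, 8}
Tree: B1–B2, B2–B3, B3–B4, B4–B5, B5–B6, B6–B7, B7–B8
The largest bag has 3 vertices, giving width 2; this decomposition certifies tw(G) ≤ 2. For the lower bound, G contains the cycle 7–10–1–9–2–6–3–5–8–4–7, so G is not a forest; only forests have treewidth ≤ 1, hence tw(G) ≥ 2. Therefore the treewidth is 2.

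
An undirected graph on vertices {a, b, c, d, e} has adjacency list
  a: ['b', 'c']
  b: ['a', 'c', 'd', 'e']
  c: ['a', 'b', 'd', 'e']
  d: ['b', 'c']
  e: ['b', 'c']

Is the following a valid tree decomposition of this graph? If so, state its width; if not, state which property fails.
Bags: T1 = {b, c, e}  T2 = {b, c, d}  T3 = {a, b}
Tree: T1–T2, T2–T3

No — edge (c,a) lies in no bag.

A tree decomposition must satisfy three properties: every vertex lies in some bag; for every edge, both endpoints lie together in some bag; and for every vertex, the bags containing it form a connected subtree. Here edge (c,a) lies in no bag, so the decomposition is invalid.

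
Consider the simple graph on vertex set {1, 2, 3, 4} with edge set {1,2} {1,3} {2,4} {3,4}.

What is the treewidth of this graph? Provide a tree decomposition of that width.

Treewidth 2.
One such decomposition:
Bags: B1 = {1, 2, 4}  B2 = {1, 3, 4}
Tree: B1–B2

The largest bag has 3 vertices, giving width 2; this decomposition certifies tw(G) ≤ 2. Since 1–2–4–3–1 is a cycle in G, G is not acyclic. Forests are exactly the graphs of treewidth ≤ 1, so tw(G) ≥ 2. Combining the bounds, tw(G) = 2.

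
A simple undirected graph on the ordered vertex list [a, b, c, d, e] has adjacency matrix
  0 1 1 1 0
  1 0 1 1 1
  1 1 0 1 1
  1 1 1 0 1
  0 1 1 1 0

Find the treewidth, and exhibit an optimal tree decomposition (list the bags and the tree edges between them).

Treewidth 3.
One such decomposition:
Bags: B1 = {a, b, c, d}  B2 = {b, c, d, e}
Tree: B1–B2

Each bag holds 4 vertices, so the decomposition has width 3, which upper-bounds the treewidth. Conversely, {b, c, d, e} is a clique of size 4, and the vertices of any clique must share a bag in every tree decomposition; so some bag has ≥ 4 vertices and tw(G) ≥ 3. Hence tw(G) = 3 exactly.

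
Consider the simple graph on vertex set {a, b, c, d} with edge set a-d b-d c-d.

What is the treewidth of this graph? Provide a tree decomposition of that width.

Treewidth 1.
Bags: B1 = {c, d}  B2 = {b, d}  B3 = {a, d}
Tree: B1–B2, B1–B3

Every bag has size at most 2, so the width is 2 − 1 = 1 and tw(G) ≤ 1. Since G has at least one edge (e.g. d–c), it is not an edgeless graph, so tw(G) ≥ 1. Combining the bounds, tw(G) = 1.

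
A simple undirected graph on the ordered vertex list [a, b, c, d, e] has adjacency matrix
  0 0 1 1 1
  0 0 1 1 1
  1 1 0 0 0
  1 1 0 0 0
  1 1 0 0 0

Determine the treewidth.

2

A width-2 tree decomposition is:
Bags: B1 = {a, b, e}  B2 = {a, b, c}  B3 = {a, b, d}
Tree: B1–B2, B2–B3
Every bag has size at most 3, so the width is 3 − 1 = 2 and tw(G) ≤ 2. Since a–e–b–c–a is a cycle in G, G is not acyclic. Forests are exactly the graphs of treewidth ≤ 1, so tw(G) ≥ 2. The upper and lower bounds meet at 2, so that is the treewidth.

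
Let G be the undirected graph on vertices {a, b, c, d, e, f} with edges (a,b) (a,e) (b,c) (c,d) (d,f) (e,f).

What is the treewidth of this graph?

A width-2 tree decomposition is:
Bags: B1 = {a, e, f}  B2 = {a, b, f}  B3 = {b, c, f}  B4 = {c, d, f}
Tree: B1–B2, B2–B3, B3–B4
Each bag holds 3 vertices, so the decomposition has width 2, which upper-bounds the treewidth. Since f–e–a–b–c–d–f is a cycle in G, G is not acyclic. Forests are exactly the graphs of treewidth ≤ 1, so tw(G) ≥ 2. Therefore the treewidth is 2.

2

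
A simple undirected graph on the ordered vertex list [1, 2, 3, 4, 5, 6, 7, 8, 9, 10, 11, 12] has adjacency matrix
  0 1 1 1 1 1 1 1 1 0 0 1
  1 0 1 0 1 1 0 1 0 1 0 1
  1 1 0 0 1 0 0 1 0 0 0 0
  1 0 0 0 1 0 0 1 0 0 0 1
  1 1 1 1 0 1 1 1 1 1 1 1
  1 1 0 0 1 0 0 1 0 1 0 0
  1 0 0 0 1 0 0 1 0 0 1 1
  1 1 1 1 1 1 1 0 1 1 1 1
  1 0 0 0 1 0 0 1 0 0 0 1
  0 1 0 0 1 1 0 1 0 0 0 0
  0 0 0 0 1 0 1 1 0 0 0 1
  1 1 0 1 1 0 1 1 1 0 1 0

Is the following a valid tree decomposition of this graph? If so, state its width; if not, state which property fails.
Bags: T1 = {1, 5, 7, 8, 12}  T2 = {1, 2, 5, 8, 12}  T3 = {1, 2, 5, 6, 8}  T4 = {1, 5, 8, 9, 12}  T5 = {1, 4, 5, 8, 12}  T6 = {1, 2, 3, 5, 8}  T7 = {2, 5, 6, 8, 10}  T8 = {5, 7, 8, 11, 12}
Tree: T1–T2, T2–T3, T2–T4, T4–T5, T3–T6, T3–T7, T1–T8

Yes; width 4.

Vertex coverage: the bags together contain {1, 2, 3, 4, 5, 6, 7, 8, 9, 10, 11, 12}, the full vertex set. Edge coverage: each edge of G has both endpoints in at least one bag. Running intersection: for every vertex, the bags containing it form a connected subtree. All three properties hold, so this is a valid tree decomposition of width max|bag| − 1 = 4, and hence tw(G) ≤ 4.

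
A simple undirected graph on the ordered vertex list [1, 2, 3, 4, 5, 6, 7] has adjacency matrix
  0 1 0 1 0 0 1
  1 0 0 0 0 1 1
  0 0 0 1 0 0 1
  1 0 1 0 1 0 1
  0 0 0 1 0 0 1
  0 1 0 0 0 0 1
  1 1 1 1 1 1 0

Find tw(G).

A width-2 tree decomposition is:
Bags: B1 = {1, 4, 7}  B2 = {3, 4, 7}  B3 = {4, 5, 7}  B4 = {1, 2, 7}  B5 = {2, 6, 7}
Tree: B1–B2, B2–B3, B1–B4, B4–B5
Each bag holds 3 vertices, so the decomposition has width 2, which upper-bounds the treewidth. On the other hand G contains the 3-clique {1, 2, 7}. A clique must lie in a single bag of any decomposition, so no decomposition can have width below 2. The upper and lower bounds meet at 2, so that is the treewidth.

2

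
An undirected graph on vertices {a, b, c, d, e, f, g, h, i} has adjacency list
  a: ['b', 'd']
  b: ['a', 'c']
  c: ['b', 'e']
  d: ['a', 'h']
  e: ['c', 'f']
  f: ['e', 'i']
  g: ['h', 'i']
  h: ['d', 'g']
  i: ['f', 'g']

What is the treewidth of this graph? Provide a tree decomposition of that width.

Treewidth 2.
Bags: B1 = {f, g, i}  B2 = {e, f, g}  B3 = {c, e, g}  B4 = {b, c, g}  B5 = {a, b, g}  B6 = {a, d, g}  B7 = {d, g, h}
Tree: B1–B2, B2–B3, B3–B4, B4–B5, B5–B6, B6–B7

The largest bag has 3 vertices, giving width 2; this decomposition certifies tw(G) ≤ 2. The edges g–i–f–e–c–b–a–d–h–g form a cycle, so G is not a tree and its treewidth is at least 2. Therefore the treewidth is 2.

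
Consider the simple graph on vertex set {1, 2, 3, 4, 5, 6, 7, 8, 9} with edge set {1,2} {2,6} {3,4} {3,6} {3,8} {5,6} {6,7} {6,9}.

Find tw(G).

A width-1 tree decomposition is:
Bags: B1 = {6, 7}  B2 = {3, 6}  B3 = {2, 6}  B4 = {5, 6}  B5 = {3, 8}  B6 = {1, 2}  B7 = {6, 9}  B8 = {3, 4}
Tree: B1–B2, B2–B3, B3–B4, B2–B5, B3–B6, B2–B7, B5–B8
The largest bag has 2 vertices, giving width 1; this decomposition certifies tw(G) ≤ 1. G has an edge, so its treewidth is at least 1. The upper and lower bounds meet at 1, so that is the treewidth.

1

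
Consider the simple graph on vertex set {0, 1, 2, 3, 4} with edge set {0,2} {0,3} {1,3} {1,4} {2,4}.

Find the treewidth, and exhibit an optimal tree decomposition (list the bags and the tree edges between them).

Treewidth 2.
One such decomposition:
Bags: B1 = {1, 2, 4}  B2 = {0, 1, 2}  B3 = {0, 1, 3}
Tree: B1–B2, B2–B3

The largest bag has 3 vertices, giving width 2; this decomposition certifies tw(G) ≤ 2. Since 1–4–2–0–3–1 is a cycle in G, G is not acyclic. Forests are exactly the graphs of treewidth ≤ 1, so tw(G) ≥ 2. Combining the bounds, tw(G) = 2.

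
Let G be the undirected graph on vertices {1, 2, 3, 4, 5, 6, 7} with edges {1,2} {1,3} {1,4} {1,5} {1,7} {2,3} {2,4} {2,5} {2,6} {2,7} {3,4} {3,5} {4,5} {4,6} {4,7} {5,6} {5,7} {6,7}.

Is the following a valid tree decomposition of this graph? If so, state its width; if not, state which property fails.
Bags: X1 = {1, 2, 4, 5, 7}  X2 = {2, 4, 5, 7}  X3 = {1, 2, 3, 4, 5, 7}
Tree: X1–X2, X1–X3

A tree decomposition must satisfy three properties: every vertex lies in some bag; for every edge, both endpoints lie together in some bag; and for every vertex, the bags containing it form a connected subtree. Here vertex 6 appears in no bag, so the decomposition is invalid.

No — vertex 6 appears in no bag.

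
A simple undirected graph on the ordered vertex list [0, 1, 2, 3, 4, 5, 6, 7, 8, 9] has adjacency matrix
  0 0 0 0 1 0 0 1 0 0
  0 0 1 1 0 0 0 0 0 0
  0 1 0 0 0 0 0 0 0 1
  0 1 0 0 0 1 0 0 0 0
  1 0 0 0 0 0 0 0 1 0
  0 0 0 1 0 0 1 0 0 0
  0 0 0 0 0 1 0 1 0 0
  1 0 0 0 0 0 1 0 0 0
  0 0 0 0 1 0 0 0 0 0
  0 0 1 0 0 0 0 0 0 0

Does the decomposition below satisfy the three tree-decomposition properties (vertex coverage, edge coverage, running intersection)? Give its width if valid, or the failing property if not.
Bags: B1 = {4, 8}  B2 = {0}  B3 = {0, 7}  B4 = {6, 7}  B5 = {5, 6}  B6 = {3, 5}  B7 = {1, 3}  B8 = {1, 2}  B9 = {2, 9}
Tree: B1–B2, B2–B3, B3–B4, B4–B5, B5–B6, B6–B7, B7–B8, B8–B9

A tree decomposition must satisfy three properties: every vertex lies in some bag; for every edge, both endpoints lie together in some bag; and for every vertex, the bags containing it form a connected subtree. Here edge (4,0) lies in no bag, so the decomposition is invalid.

No — edge (4,0) lies in no bag.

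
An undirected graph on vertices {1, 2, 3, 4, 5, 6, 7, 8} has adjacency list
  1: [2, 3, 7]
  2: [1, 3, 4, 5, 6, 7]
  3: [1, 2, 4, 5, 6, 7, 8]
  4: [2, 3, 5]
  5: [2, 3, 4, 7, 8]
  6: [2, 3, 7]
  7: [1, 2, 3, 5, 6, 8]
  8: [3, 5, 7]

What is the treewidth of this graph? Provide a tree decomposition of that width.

Each bag holds 4 vertices, so the decomposition has width 3, which upper-bounds the treewidth. On the other hand G contains the 4-clique {3, 5, 7, 8}. A clique must lie in a single bag of any decomposition, so no decomposition can have width below 3. Combining the bounds, tw(G) = 3.

Treewidth 3.
One optimal decomposition is:
Bags: B1 = {1, 2, 3, 7}  B2 = {2, 3, 6, 7}  B3 = {2, 3, 5, 7}  B4 = {3, 5, 7, 8}  B5 = {2, 3, 4, 5}
Tree: B1–B2, B2–B3, B3–B4, B3–B5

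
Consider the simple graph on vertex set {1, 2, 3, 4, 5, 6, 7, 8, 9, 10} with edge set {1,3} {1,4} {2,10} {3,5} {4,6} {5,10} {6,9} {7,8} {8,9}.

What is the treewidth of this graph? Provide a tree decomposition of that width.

Treewidth 1.
One optimal decomposition is:
Bags: B1 = {7, 8}  B2 = {8, 9}  B3 = {6, 9}  B4 = {4, 6}  B5 = {1, 4}  B6 = {1, 3}  B7 = {3, 5}  B8 = {5, 10}  B9 = {2, 10}
Tree: B1–B2, B2–B3, B3–B4, B4–B5, B5–B6, B6–B7, B7–B8, B8–B9

Every bag has size at most 2, so the width is 2 − 1 = 1 and tw(G) ≤ 1. Any graph with an edge has treewidth ≥ 1, and G has the edge 7–8. Therefore the treewidth is 1.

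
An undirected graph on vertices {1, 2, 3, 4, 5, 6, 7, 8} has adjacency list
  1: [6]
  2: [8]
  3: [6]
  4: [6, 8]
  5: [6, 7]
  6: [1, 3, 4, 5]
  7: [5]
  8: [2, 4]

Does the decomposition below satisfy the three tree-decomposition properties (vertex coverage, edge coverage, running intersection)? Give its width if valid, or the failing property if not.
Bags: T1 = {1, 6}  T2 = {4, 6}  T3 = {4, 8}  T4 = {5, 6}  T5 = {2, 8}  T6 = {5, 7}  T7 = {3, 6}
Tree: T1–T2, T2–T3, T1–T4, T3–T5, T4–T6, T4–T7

Checking the three conditions: (i) the bags cover all of {1, 2, 3, 4, 5, 6, 7, 8}; (ii) for each edge, some bag contains both endpoints; (iii) the bags containing any fixed vertex form a subtree. All hold, so the decomposition is valid with width 2 − 1 = 1.

Yes; width 1.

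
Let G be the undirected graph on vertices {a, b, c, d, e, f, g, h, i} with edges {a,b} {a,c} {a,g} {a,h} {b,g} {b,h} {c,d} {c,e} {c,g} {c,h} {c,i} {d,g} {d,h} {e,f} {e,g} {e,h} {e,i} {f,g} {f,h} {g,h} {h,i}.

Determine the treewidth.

3

A width-3 tree decomposition is:
Bags: B1 = {c, e, g, h}  B2 = {a, c, g, h}  B3 = {e, f, g, h}  B4 = {c, d, g, h}  B5 = {c, e, h, i}  B6 = {a, b, g, h}
Tree: B1–B2, B1–B3, B1–B4, B1–B5, B2–B6
Every bag has size at most 4, so the width is 4 − 1 = 3 and tw(G) ≤ 3. Conversely, {c, d, g, h} is a clique of size 4, and the vertices of any clique must share a bag in every tree decomposition; so some bag has ≥ 4 vertices and tw(G) ≥ 3. Combining the bounds, tw(G) = 3.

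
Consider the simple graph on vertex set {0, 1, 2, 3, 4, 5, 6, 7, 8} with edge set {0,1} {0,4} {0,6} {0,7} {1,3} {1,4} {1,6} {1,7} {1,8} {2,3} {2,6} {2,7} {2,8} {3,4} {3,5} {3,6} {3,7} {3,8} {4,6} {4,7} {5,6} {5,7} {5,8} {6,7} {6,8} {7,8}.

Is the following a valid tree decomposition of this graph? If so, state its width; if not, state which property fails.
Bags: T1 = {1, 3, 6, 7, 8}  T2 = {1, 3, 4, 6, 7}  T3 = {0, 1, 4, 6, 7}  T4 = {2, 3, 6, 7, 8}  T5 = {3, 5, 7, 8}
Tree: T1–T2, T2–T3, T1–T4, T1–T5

A tree decomposition must satisfy three properties: every vertex lies in some bag; for every edge, both endpoints lie together in some bag; and for every vertex, the bags containing it form a connected subtree. Here edge (6,5) lies in no bag, so the decomposition is invalid.

No — edge (6,5) lies in no bag.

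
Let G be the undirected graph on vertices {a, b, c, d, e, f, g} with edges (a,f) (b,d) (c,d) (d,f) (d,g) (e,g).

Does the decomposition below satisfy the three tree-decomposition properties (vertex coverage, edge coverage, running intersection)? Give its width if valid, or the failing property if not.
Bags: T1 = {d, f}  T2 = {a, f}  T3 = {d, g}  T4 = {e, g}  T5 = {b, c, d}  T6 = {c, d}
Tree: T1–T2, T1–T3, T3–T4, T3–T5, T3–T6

No — bags containing vertex c are not connected in the tree.

A tree decomposition must satisfy three properties: every vertex lies in some bag; for every edge, both endpoints lie together in some bag; and for every vertex, the bags containing it form a connected subtree. Here bags containing vertex c are not connected in the tree, so the decomposition is invalid.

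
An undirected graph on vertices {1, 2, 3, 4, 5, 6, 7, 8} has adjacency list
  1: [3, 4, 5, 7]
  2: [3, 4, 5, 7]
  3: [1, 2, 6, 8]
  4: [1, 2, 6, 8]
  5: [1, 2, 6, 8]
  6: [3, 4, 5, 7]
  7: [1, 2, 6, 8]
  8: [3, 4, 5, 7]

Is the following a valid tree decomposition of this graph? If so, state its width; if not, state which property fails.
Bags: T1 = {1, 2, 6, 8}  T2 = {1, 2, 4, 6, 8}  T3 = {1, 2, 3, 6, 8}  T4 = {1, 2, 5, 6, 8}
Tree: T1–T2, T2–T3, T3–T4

A tree decomposition must satisfy three properties: every vertex lies in some bag; for every edge, both endpoints lie together in some bag; and for every vertex, the bags containing it form a connected subtree. Here vertex 7 appears in no bag, so the decomposition is invalid.

No — vertex 7 appears in no bag.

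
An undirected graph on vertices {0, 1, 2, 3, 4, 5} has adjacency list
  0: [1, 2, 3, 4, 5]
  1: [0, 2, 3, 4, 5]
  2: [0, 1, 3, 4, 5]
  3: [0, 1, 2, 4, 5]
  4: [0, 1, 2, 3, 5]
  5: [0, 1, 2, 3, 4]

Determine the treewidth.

A width-5 tree decomposition is:
Bags: B1 = {0, 1, 2, 3, 4, 5}
Tree: (single bag)
With just one bag of size 6, the width is 6 − 1 = 5, so tw(G) ≤ 5. Conversely, {0, 1, 2, 3, 4, 5} is a clique of size 6, and the vertices of any clique must share a bag in every tree decomposition; so some bag has ≥ 6 vertices and tw(G) ≥ 5. The upper and lower bounds meet at 5, so that is the treewidth.

5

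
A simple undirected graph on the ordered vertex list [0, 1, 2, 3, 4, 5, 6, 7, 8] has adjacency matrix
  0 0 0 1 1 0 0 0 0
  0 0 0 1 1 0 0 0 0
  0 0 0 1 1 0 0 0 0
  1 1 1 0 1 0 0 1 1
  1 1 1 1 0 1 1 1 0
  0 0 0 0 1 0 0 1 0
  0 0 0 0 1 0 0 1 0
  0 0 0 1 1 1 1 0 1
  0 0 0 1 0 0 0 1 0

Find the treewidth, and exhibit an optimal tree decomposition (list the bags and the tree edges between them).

The largest bag has 3 vertices, giving width 2; this decomposition certifies tw(G) ≤ 2. On the other hand G contains the 3-clique {3, 7, 8}. A clique must lie in a single bag of any decomposition, so no decomposition can have width below 2. The upper and lower bounds meet at 2, so that is the treewidth.

Treewidth 2.
One optimal decomposition is:
Bags: B1 = {3, 4, 7}  B2 = {1, 3, 4}  B3 = {4, 5, 7}  B4 = {4, 6, 7}  B5 = {2, 3, 4}  B6 = {0, 3, 4}  B7 = {3, 7, 8}
Tree: B1–B2, B1–B3, B1–B4, B2–B5, B2–B6, B1–B7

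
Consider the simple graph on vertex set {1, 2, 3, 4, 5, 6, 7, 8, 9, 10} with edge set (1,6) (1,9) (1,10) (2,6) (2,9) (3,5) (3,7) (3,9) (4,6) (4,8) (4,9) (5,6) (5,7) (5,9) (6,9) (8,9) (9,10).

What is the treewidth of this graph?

2

A width-2 tree decomposition is:
Bags: B1 = {1, 9, 10}  B2 = {1, 6, 9}  B3 = {5, 6, 9}  B4 = {4, 6, 9}  B5 = {3, 5, 9}  B6 = {3, 5, 7}  B7 = {2, 6, 9}  B8 = {4, 8, 9}
Tree: B1–B2, B2–B3, B2–B4, B3–B5, B5–B6, B3–B7, B4–B8
Each bag holds 3 vertices, so the decomposition has width 2, which upper-bounds the treewidth. Conversely, {4, 8, 9} is a clique of size 3, and the vertices of any clique must share a bag in every tree decomposition; so some bag has ≥ 3 vertices and tw(G) ≥ 2. Hence tw(G) = 2 exactly.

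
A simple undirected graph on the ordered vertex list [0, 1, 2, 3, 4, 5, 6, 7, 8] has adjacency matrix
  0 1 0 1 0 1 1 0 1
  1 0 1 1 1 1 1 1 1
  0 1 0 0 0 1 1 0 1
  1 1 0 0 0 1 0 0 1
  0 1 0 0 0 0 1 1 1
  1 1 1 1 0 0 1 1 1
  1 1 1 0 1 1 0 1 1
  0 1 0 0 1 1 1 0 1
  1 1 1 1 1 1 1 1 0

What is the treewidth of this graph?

A width-4 tree decomposition is:
Bags: B1 = {0, 1, 5, 6, 8}  B2 = {1, 2, 5, 6, 8}  B3 = {1, 5, 6, 7, 8}  B4 = {0, 1, 3, 5, 8}  B5 = {1, 4, 6, 7, 8}
Tree: B1–B2, B2–B3, B1–B4, B3–B5
The largest bag has 5 vertices, giving width 4; this decomposition certifies tw(G) ≤ 4. For the lower bound, the 5 vertices {1, 4, 6, 7, 8} are pairwise adjacent, and any tree decomposition puts a clique entirely inside one bag — forcing width ≥ 4. Combining the bounds, tw(G) = 4.

4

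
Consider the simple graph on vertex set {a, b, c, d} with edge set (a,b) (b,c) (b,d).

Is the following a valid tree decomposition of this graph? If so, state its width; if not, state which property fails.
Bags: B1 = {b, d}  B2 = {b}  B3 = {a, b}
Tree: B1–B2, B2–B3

No — vertex c appears in no bag.

A tree decomposition must satisfy three properties: every vertex lies in some bag; for every edge, both endpoints lie together in some bag; and for every vertex, the bags containing it form a connected subtree. Here vertex c appears in no bag, so the decomposition is invalid.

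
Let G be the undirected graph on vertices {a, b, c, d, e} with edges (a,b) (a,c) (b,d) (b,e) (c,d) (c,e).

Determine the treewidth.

2

A width-2 tree decomposition is:
Bags: B1 = {b, c, d}  B2 = {b, c, e}  B3 = {a, b, c}
Tree: B1–B2, B2–B3
Each bag holds 3 vertices, so the decomposition has width 2, which upper-bounds the treewidth. The edges b–d–c–e–b form a cycle, so G is not a tree and its treewidth is at least 2. The upper and lower bounds meet at 2, so that is the treewidth.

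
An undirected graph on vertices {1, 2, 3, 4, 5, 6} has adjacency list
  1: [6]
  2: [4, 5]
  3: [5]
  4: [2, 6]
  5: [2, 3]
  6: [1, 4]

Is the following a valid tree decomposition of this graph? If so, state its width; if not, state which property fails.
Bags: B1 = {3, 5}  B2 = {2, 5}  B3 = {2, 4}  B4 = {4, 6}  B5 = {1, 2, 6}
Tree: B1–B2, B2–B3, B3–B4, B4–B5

A tree decomposition must satisfy three properties: every vertex lies in some bag; for every edge, both endpoints lie together in some bag; and for every vertex, the bags containing it form a connected subtree. Here bags containing vertex 2 are not connected in the tree, so the decomposition is invalid.

No — bags containing vertex 2 are not connected in the tree.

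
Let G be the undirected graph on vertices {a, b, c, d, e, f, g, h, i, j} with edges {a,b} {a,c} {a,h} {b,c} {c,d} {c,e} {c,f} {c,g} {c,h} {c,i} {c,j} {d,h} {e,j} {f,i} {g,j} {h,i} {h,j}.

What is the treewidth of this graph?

A width-2 tree decomposition is:
Bags: B1 = {a, c, h}  B2 = {c, h, j}  B3 = {c, e, j}  B4 = {c, h, i}  B5 = {c, d, h}  B6 = {c, g, j}  B7 = {a, b, c}  B8 = {c, f, i}
Tree: B1–B2, B2–B3, B1–B4, B1–B5, B2–B6, B1–B7, B4–B8
Every bag has size at most 3, so the width is 3 − 1 = 2 and tw(G) ≤ 2. On the other hand G contains the 3-clique {c, f, i}. A clique must lie in a single bag of any decomposition, so no decomposition can have width below 2. Combining the bounds, tw(G) = 2.

2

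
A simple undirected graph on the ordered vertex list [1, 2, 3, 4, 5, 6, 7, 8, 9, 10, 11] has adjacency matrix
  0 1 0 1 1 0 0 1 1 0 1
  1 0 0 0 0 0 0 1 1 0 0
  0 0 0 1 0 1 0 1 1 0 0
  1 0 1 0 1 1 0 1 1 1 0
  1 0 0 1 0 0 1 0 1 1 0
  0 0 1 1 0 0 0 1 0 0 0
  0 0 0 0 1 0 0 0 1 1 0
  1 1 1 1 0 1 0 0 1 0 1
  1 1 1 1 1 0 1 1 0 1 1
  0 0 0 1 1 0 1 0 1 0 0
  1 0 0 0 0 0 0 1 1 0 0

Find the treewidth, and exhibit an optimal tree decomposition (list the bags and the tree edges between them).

Treewidth 3.
One optimal decomposition is:
Bags: B1 = {4, 5, 9, 10}  B2 = {1, 4, 5, 9}  B3 = {1, 4, 8, 9}  B4 = {1, 2, 8, 9}  B5 = {3, 4, 8, 9}  B6 = {1, 8, 9, 11}  B7 = {5, 7, 9, 10}  B8 = {3, 4, 6, 8}
Tree: B1–B2, B2–B3, B3–B4, B3–B5, B4–B6, B1–B7, B5–B8

Every bag has size at most 4, so the width is 4 − 1 = 3 and tw(G) ≤ 3. On the other hand G contains the 4-clique {1, 2, 8, 9}. A clique must lie in a single bag of any decomposition, so no decomposition can have width below 3. The upper and lower bounds meet at 3, so that is the treewidth.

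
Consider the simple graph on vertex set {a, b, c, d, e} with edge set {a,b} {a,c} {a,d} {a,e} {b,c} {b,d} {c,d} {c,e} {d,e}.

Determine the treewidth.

A width-3 tree decomposition is:
Bags: B1 = {a, c, d, e}  B2 = {a, b, c, d}
Tree: B1–B2
Every bag has size at most 4, so the width is 4 − 1 = 3 and tw(G) ≤ 3. On the other hand G contains the 4-clique {a, c, d, e}. A clique must lie in a single bag of any decomposition, so no decomposition can have width below 3. The upper and lower bounds meet at 3, so that is the treewidth.

3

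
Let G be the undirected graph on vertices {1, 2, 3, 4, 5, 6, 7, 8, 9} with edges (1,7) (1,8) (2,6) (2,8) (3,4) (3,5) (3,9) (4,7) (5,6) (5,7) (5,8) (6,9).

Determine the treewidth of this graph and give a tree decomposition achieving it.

Each bag holds 4 vertices, so the decomposition has width 3, which upper-bounds the treewidth. For the lower bound: the 4 vertex sets {1,4,7}, {3}, {5}, {2,6,8,9} are disjoint, each induces a connected subgraph, and every pair is joined by at least one edge of G. Contracting each set to a single vertex therefore yields K_{4} as a minor, and since treewidth is minor-monotone, tw(G) ≥ tw(K_{4}) = 3. Therefore the treewidth is 3.

Treewidth 3.
Bags: B1 = {1, 3, 4, 7}  B2 = {1, 3, 5, 7}  B3 = {1, 3, 5, 8}  B4 = {3, 5, 8, 9}  B5 = {5, 6, 8, 9}  B6 = {2, 6, 8, 9}
Tree: B1–B2, B2–B3, B3–B4, B4–B5, B5–B6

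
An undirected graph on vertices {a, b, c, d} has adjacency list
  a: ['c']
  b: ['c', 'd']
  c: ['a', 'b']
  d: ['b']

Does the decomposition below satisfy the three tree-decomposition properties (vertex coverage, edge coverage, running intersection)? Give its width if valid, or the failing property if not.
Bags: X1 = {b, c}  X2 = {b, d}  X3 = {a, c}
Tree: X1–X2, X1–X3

Vertex coverage: the bags together contain {a, b, c, d}, the full vertex set. Edge coverage: each edge of G has both endpoints in at least one bag. Running intersection: for every vertex, the bags containing it form a connected subtree. All three properties hold, so this is a valid tree decomposition of width max|bag| − 1 = 1, and hence tw(G) ≤ 1.

Yes; width 1.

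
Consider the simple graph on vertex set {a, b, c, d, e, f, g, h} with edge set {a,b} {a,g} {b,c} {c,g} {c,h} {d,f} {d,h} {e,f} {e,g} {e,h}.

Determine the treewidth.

A width-2 tree decomposition is:
Bags: B1 = {a, b, c}  B2 = {a, c, g}  B3 = {c, g, h}  B4 = {e, g, h}  B5 = {d, e, h}  B6 = {d, e, f}
Tree: B1–B2, B2–B3, B3–B4, B4–B5, B5–B6
Each bag holds 3 vertices, so the decomposition has width 2, which upper-bounds the treewidth. For the lower bound, G contains the cycle b–a–g–c–b, so G is not a forest; only forests have treewidth ≤ 1, hence tw(G) ≥ 2. The upper and lower bounds meet at 2, so that is the treewidth.

2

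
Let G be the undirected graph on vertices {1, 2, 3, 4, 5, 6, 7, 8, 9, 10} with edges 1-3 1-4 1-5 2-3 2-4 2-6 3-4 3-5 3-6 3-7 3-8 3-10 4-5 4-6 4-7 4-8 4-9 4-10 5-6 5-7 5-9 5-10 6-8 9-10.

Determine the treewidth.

3

A width-3 tree decomposition is:
Bags: B1 = {1, 3, 4, 5}  B2 = {3, 4, 5, 10}  B3 = {3, 4, 5, 6}  B4 = {3, 4, 5, 7}  B5 = {2, 3, 4, 6}  B6 = {4, 5, 9, 10}  B7 = {3, 4, 6, 8}
Tree: B1–B2, B1–B3, B1–B4, B3–B5, B2–B6, B5–B7
The largest bag has 4 vertices, giving width 3; this decomposition certifies tw(G) ≤ 3. On the other hand G contains the 4-clique {4, 5, 9, 10}. A clique must lie in a single bag of any decomposition, so no decomposition can have width below 3. The upper and lower bounds meet at 3, so that is the treewidth.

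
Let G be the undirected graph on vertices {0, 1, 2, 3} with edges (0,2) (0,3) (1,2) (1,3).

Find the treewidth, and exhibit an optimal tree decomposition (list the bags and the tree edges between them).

Treewidth 2.
One such decomposition:
Bags: B1 = {0, 1, 3}  B2 = {0, 1, 2}
Tree: B1–B2

Each bag holds 3 vertices, so the decomposition has width 2, which upper-bounds the treewidth. For the lower bound, G contains the cycle 1–3–0–2–1, so G is not a forest; only forests have treewidth ≤ 1, hence tw(G) ≥ 2. The upper and lower bounds meet at 2, so that is the treewidth.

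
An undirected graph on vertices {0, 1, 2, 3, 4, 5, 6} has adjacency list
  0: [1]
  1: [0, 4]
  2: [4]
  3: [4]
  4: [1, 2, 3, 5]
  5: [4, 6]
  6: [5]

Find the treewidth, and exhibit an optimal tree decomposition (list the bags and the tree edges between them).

Treewidth 1.
One such decomposition:
Bags: B1 = {1, 4}  B2 = {4, 5}  B3 = {5, 6}  B4 = {0, 1}  B5 = {2, 4}  B6 = {3, 4}
Tree: B1–B2, B2–B3, B1–B4, B2–B5, B2–B6

Each bag holds 2 vertices, so the decomposition has width 1, which upper-bounds the treewidth. G has an edge, so its treewidth is at least 1. Hence tw(G) = 1 exactly.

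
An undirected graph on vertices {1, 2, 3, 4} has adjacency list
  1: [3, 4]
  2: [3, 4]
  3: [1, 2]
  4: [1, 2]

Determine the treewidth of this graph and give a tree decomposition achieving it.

Treewidth 2.
Bags: B1 = {2, 3, 4}  B2 = {1, 3, 4}
Tree: B1–B2

The largest bag has 3 vertices, giving width 2; this decomposition certifies tw(G) ≤ 2. For the lower bound, G contains the cycle 4–2–3–1–4, so G is not a forest; only forests have treewidth ≤ 1, hence tw(G) ≥ 2. Combining the bounds, tw(G) = 2.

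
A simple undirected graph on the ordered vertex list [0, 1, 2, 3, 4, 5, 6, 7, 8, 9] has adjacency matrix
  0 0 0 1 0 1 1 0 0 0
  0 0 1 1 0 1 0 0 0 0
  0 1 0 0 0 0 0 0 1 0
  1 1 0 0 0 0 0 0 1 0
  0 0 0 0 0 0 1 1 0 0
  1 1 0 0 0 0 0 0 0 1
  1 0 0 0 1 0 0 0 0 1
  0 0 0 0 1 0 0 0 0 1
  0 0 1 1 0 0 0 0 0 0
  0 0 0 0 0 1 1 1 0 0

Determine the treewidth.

A width-2 tree decomposition is:
Bags: B1 = {4, 7, 9}  B2 = {4, 6, 9}  B3 = {5, 6, 9}  B4 = {0, 5, 6}  B5 = {0, 1, 5}  B6 = {0, 1, 3}  B7 = {1, 2, 3}  B8 = {2, 3, 8}
Tree: B1–B2, B2–B3, B3–B4, B4–B5, B5–B6, B6–B7, B7–B8
Each bag holds 3 vertices, so the decomposition has width 2, which upper-bounds the treewidth. The edges 7–4–6–9–7 form a cycle, so G is not a tree and its treewidth is at least 2. Combining the bounds, tw(G) = 2.

2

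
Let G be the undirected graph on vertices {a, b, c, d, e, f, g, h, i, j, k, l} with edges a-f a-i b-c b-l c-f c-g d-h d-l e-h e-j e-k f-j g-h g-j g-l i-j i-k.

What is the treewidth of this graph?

3

A width-3 tree decomposition is:
Bags: B1 = {b, d, h, l}  B2 = {b, g, h, l}  B3 = {b, c, g, h}  B4 = {c, e, g, h}  B5 = {c, e, g, j}  B6 = {c, e, f, j}  B7 = {e, f, j, k}  B8 = {f, i, j, k}  B9 = {a, f, i, k}
Tree: B1–B2, B2–B3, B3–B4, B4–B5, B5–B6, B6–B7, B7–B8, B8–B9
The largest bag has 4 vertices, giving width 3; this decomposition certifies tw(G) ≤ 3. For the lower bound: the 4 vertex sets {b,d,l}, {h}, {g}, {c,e,f,j} are disjoint, each induces a connected subgraph, and every pair is joined by at least one edge of G. Contracting each set to a single vertex therefore yields K_{4} as a minor, and since treewidth is minor-monotone, tw(G) ≥ tw(K_{4}) = 3. Therefore the treewidth is 3.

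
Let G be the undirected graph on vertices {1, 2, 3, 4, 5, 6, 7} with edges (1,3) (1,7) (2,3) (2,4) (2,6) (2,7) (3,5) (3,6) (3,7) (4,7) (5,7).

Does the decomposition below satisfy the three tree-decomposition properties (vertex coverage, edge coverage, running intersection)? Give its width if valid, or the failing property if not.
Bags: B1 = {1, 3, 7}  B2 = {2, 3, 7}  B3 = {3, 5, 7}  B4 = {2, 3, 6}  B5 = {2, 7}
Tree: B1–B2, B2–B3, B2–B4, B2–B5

No — vertex 4 appears in no bag.

A tree decomposition must satisfy three properties: every vertex lies in some bag; for every edge, both endpoints lie together in some bag; and for every vertex, the bags containing it form a connected subtree. Here vertex 4 appears in no bag, so the decomposition is invalid.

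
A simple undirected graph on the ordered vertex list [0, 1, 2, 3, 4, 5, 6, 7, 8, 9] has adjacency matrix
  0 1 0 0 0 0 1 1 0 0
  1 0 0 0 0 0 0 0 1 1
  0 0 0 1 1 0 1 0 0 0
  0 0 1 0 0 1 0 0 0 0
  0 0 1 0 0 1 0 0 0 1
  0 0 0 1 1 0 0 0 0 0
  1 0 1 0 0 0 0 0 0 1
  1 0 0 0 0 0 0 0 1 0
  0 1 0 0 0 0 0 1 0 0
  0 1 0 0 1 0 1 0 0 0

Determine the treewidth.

2

A width-2 tree decomposition is:
Bags: B1 = {2, 3, 5}  B2 = {2, 4, 5}  B3 = {2, 4, 6}  B4 = {4, 6, 9}  B5 = {0, 6, 9}  B6 = {0, 1, 9}  B7 = {0, 1, 7}  B8 = {1, 7, 8}
Tree: B1–B2, B2–B3, B3–B4, B4–B5, B5–B6, B6–B7, B7–B8
Each bag holds 3 vertices, so the decomposition has width 2, which upper-bounds the treewidth. Since 3–5–4–2–3 is a cycle in G, G is not acyclic. Forests are exactly the graphs of treewidth ≤ 1, so tw(G) ≥ 2. Hence tw(G) = 2 exactly.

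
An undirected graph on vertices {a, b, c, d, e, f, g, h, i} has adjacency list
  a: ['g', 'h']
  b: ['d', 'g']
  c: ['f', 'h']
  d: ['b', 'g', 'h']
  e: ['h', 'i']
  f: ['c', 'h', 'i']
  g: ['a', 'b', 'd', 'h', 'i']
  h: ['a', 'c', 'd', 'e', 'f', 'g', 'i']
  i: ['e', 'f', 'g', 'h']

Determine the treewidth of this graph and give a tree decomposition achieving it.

Treewidth 2.
Bags: B1 = {d, g, h}  B2 = {g, h, i}  B3 = {f, h, i}  B4 = {c, f, h}  B5 = {e, h, i}  B6 = {a, g, h}  B7 = {b, d, g}
Tree: B1–B2, B2–B3, B3–B4, B2–B5, B1–B6, B1–B7

Every bag has size at most 3, so the width is 3 − 1 = 2 and tw(G) ≤ 2. For the lower bound, the 3 vertices {d, g, h} are pairwise adjacent, and any tree decomposition puts a clique entirely inside one bag — forcing width ≥ 2. Combining the bounds, tw(G) = 2.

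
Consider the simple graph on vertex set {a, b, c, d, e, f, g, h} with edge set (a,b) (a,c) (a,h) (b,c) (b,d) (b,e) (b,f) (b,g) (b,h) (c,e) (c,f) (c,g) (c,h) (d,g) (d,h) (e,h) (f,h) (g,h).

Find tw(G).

A width-3 tree decomposition is:
Bags: B1 = {a, b, c, h}  B2 = {b, c, g, h}  B3 = {b, c, e, h}  B4 = {b, c, f, h}  B5 = {b, d, g, h}
Tree: B1–B2, B2–B3, B3–B4, B2–B5
Each bag holds 4 vertices, so the decomposition has width 3, which upper-bounds the treewidth. On the other hand G contains the 4-clique {b, d, g, h}. A clique must lie in a single bag of any decomposition, so no decomposition can have width below 3. The upper and lower bounds meet at 3, so that is the treewidth.

3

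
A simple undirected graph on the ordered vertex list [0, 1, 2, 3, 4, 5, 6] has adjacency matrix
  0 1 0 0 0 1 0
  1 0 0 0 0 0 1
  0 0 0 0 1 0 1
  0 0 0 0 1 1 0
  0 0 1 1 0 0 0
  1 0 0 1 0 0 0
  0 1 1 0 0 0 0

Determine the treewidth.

2

A width-2 tree decomposition is:
Bags: B1 = {0, 1, 6}  B2 = {0, 2, 6}  B3 = {0, 2, 4}  B4 = {0, 3, 4}  B5 = {0, 3, 5}
Tree: B1–B2, B2–B3, B3–B4, B4–B5
The largest bag has 3 vertices, giving width 2; this decomposition certifies tw(G) ≤ 2. The edges 0–1–6–2–4–3–5–0 form a cycle, so G is not a tree and its treewidth is at least 2. Hence tw(G) = 2 exactly.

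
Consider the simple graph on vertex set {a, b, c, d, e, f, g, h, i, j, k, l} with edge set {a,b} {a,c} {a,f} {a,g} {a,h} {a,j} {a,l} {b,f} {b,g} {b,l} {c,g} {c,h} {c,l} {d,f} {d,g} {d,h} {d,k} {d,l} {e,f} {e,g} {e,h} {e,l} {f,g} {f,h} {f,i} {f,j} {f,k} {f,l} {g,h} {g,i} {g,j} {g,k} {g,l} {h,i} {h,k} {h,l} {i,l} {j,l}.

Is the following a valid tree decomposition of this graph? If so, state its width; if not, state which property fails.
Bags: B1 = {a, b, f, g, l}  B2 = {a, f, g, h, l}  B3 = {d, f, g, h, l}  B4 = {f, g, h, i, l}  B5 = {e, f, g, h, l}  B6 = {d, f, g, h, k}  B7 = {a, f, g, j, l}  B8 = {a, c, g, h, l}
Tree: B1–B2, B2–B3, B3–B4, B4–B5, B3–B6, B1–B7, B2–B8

Yes; width 4.

Checking the three conditions: (i) the bags cover all of {a, b, c, d, e, f, g, h, i, j, k, l}; (ii) for each edge, some bag contains both endpoints; (iii) the bags containing any fixed vertex form a subtree. All hold, so the decomposition is valid with width 5 − 1 = 4.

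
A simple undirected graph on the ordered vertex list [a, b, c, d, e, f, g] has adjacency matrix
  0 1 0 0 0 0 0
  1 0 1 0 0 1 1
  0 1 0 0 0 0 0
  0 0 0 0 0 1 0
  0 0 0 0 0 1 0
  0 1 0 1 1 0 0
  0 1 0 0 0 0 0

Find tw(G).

1

A width-1 tree decomposition is:
Bags: B1 = {b, f}  B2 = {b, c}  B3 = {d, f}  B4 = {e, f}  B5 = {a, b}  B6 = {b, g}
Tree: B1–B2, B1–B3, B1–B4, B1–B5, B5–B6
The largest bag has 2 vertices, giving width 1; this decomposition certifies tw(G) ≤ 1. Since G has at least one edge (e.g. f–b), it is not an edgeless graph, so tw(G) ≥ 1. Therefore the treewidth is 1.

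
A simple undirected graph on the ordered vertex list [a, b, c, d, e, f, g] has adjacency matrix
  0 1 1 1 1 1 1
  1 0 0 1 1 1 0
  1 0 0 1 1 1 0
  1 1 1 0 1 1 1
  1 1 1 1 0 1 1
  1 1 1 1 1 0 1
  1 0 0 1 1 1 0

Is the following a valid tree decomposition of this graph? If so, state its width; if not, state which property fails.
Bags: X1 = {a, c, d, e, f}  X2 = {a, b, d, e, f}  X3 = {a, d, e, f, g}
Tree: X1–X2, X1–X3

Yes; width 4.

Every vertex of G appears in some bag (union = {a, b, c, d, e, f, g}); every edge is covered by a bag; and for each vertex v the set of bags containing v is connected in the bag tree. The decomposition is therefore valid. The largest bag has 5 vertices, so the width is 4.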